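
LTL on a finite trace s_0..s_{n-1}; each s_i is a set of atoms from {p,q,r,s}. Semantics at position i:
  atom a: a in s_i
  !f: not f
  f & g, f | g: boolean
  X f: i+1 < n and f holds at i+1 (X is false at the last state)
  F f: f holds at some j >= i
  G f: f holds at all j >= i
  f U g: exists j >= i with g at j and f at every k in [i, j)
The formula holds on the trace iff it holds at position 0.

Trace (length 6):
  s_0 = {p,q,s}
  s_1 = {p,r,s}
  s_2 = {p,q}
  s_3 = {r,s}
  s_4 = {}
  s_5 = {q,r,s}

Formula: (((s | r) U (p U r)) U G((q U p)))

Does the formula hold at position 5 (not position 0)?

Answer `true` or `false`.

s_0={p,q,s}: (((s | r) U (p U r)) U G((q U p)))=False ((s | r) U (p U r))=True (s | r)=True s=True r=False (p U r)=True p=True G((q U p))=False (q U p)=True q=True
s_1={p,r,s}: (((s | r) U (p U r)) U G((q U p)))=False ((s | r) U (p U r))=True (s | r)=True s=True r=True (p U r)=True p=True G((q U p))=False (q U p)=True q=False
s_2={p,q}: (((s | r) U (p U r)) U G((q U p)))=False ((s | r) U (p U r))=True (s | r)=False s=False r=False (p U r)=True p=True G((q U p))=False (q U p)=True q=True
s_3={r,s}: (((s | r) U (p U r)) U G((q U p)))=False ((s | r) U (p U r))=True (s | r)=True s=True r=True (p U r)=True p=False G((q U p))=False (q U p)=False q=False
s_4={}: (((s | r) U (p U r)) U G((q U p)))=False ((s | r) U (p U r))=False (s | r)=False s=False r=False (p U r)=False p=False G((q U p))=False (q U p)=False q=False
s_5={q,r,s}: (((s | r) U (p U r)) U G((q U p)))=False ((s | r) U (p U r))=True (s | r)=True s=True r=True (p U r)=True p=False G((q U p))=False (q U p)=False q=True
Evaluating at position 5: result = False

Answer: false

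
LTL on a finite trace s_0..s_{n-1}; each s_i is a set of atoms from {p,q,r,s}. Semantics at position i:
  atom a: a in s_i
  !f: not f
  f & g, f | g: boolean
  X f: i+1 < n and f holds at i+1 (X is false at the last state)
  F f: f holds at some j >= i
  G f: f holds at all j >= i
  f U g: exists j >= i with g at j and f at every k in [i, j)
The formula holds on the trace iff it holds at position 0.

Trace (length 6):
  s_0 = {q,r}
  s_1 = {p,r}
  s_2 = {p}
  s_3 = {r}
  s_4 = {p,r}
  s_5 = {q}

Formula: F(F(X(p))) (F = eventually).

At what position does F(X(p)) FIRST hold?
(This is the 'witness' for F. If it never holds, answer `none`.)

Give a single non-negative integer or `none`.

s_0={q,r}: F(X(p))=True X(p)=True p=False
s_1={p,r}: F(X(p))=True X(p)=True p=True
s_2={p}: F(X(p))=True X(p)=False p=True
s_3={r}: F(X(p))=True X(p)=True p=False
s_4={p,r}: F(X(p))=False X(p)=False p=True
s_5={q}: F(X(p))=False X(p)=False p=False
F(F(X(p))) holds; first witness at position 0.

Answer: 0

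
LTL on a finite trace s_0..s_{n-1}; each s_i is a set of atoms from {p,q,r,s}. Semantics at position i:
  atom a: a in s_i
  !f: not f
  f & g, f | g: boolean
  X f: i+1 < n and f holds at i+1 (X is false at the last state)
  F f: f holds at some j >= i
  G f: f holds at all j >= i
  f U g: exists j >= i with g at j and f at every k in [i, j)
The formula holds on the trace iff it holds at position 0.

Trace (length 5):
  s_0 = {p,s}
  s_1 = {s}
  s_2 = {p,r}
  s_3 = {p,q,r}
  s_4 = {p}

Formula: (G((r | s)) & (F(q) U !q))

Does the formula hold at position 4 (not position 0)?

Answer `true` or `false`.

Answer: false

Derivation:
s_0={p,s}: (G((r | s)) & (F(q) U !q))=False G((r | s))=False (r | s)=True r=False s=True (F(q) U !q)=True F(q)=True q=False !q=True
s_1={s}: (G((r | s)) & (F(q) U !q))=False G((r | s))=False (r | s)=True r=False s=True (F(q) U !q)=True F(q)=True q=False !q=True
s_2={p,r}: (G((r | s)) & (F(q) U !q))=False G((r | s))=False (r | s)=True r=True s=False (F(q) U !q)=True F(q)=True q=False !q=True
s_3={p,q,r}: (G((r | s)) & (F(q) U !q))=False G((r | s))=False (r | s)=True r=True s=False (F(q) U !q)=True F(q)=True q=True !q=False
s_4={p}: (G((r | s)) & (F(q) U !q))=False G((r | s))=False (r | s)=False r=False s=False (F(q) U !q)=True F(q)=False q=False !q=True
Evaluating at position 4: result = False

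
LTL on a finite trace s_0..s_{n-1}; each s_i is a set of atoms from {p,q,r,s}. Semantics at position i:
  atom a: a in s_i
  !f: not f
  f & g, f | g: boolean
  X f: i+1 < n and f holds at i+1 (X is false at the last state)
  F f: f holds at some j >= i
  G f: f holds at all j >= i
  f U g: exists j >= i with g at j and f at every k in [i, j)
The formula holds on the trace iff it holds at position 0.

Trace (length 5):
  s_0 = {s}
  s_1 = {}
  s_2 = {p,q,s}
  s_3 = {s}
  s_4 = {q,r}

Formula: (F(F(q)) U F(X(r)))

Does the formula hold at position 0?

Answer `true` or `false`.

s_0={s}: (F(F(q)) U F(X(r)))=True F(F(q))=True F(q)=True q=False F(X(r))=True X(r)=False r=False
s_1={}: (F(F(q)) U F(X(r)))=True F(F(q))=True F(q)=True q=False F(X(r))=True X(r)=False r=False
s_2={p,q,s}: (F(F(q)) U F(X(r)))=True F(F(q))=True F(q)=True q=True F(X(r))=True X(r)=False r=False
s_3={s}: (F(F(q)) U F(X(r)))=True F(F(q))=True F(q)=True q=False F(X(r))=True X(r)=True r=False
s_4={q,r}: (F(F(q)) U F(X(r)))=False F(F(q))=True F(q)=True q=True F(X(r))=False X(r)=False r=True

Answer: true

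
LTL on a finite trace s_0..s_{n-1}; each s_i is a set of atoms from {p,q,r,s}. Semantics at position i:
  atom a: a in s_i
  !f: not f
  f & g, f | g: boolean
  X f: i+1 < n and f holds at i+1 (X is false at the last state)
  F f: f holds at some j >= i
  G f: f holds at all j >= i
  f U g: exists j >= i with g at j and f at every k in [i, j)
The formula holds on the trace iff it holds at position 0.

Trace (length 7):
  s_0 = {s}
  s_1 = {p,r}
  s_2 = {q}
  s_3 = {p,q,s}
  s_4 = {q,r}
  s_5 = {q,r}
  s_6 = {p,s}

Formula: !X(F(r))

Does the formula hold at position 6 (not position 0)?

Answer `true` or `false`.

Answer: true

Derivation:
s_0={s}: !X(F(r))=False X(F(r))=True F(r)=True r=False
s_1={p,r}: !X(F(r))=False X(F(r))=True F(r)=True r=True
s_2={q}: !X(F(r))=False X(F(r))=True F(r)=True r=False
s_3={p,q,s}: !X(F(r))=False X(F(r))=True F(r)=True r=False
s_4={q,r}: !X(F(r))=False X(F(r))=True F(r)=True r=True
s_5={q,r}: !X(F(r))=True X(F(r))=False F(r)=True r=True
s_6={p,s}: !X(F(r))=True X(F(r))=False F(r)=False r=False
Evaluating at position 6: result = True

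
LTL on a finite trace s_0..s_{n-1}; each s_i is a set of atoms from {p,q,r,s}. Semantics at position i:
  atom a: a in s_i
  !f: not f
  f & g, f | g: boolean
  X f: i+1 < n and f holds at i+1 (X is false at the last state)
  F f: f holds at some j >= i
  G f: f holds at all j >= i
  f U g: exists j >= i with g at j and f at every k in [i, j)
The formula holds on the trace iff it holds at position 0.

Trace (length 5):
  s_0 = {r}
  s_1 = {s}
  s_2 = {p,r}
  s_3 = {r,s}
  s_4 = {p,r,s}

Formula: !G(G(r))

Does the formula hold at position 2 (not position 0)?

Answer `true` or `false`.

Answer: false

Derivation:
s_0={r}: !G(G(r))=True G(G(r))=False G(r)=False r=True
s_1={s}: !G(G(r))=True G(G(r))=False G(r)=False r=False
s_2={p,r}: !G(G(r))=False G(G(r))=True G(r)=True r=True
s_3={r,s}: !G(G(r))=False G(G(r))=True G(r)=True r=True
s_4={p,r,s}: !G(G(r))=False G(G(r))=True G(r)=True r=True
Evaluating at position 2: result = False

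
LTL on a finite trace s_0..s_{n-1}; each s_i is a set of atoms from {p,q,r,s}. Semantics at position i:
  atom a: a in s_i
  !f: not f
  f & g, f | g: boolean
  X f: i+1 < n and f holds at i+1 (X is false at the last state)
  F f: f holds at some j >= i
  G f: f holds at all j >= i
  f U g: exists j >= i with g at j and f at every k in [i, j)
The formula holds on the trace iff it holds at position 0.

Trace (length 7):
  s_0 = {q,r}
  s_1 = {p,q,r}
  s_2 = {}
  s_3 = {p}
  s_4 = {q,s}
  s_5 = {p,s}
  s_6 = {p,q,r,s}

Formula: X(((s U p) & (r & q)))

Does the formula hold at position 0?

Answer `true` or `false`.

Answer: true

Derivation:
s_0={q,r}: X(((s U p) & (r & q)))=True ((s U p) & (r & q))=False (s U p)=False s=False p=False (r & q)=True r=True q=True
s_1={p,q,r}: X(((s U p) & (r & q)))=False ((s U p) & (r & q))=True (s U p)=True s=False p=True (r & q)=True r=True q=True
s_2={}: X(((s U p) & (r & q)))=False ((s U p) & (r & q))=False (s U p)=False s=False p=False (r & q)=False r=False q=False
s_3={p}: X(((s U p) & (r & q)))=False ((s U p) & (r & q))=False (s U p)=True s=False p=True (r & q)=False r=False q=False
s_4={q,s}: X(((s U p) & (r & q)))=False ((s U p) & (r & q))=False (s U p)=True s=True p=False (r & q)=False r=False q=True
s_5={p,s}: X(((s U p) & (r & q)))=True ((s U p) & (r & q))=False (s U p)=True s=True p=True (r & q)=False r=False q=False
s_6={p,q,r,s}: X(((s U p) & (r & q)))=False ((s U p) & (r & q))=True (s U p)=True s=True p=True (r & q)=True r=True q=True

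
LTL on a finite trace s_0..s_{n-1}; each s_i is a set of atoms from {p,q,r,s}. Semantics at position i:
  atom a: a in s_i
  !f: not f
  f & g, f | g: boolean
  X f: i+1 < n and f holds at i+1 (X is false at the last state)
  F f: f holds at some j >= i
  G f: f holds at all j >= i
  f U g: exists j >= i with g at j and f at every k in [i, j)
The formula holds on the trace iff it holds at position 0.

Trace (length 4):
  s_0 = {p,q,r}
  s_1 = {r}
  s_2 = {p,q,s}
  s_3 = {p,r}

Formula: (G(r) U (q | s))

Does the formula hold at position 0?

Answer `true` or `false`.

s_0={p,q,r}: (G(r) U (q | s))=True G(r)=False r=True (q | s)=True q=True s=False
s_1={r}: (G(r) U (q | s))=False G(r)=False r=True (q | s)=False q=False s=False
s_2={p,q,s}: (G(r) U (q | s))=True G(r)=False r=False (q | s)=True q=True s=True
s_3={p,r}: (G(r) U (q | s))=False G(r)=True r=True (q | s)=False q=False s=False

Answer: true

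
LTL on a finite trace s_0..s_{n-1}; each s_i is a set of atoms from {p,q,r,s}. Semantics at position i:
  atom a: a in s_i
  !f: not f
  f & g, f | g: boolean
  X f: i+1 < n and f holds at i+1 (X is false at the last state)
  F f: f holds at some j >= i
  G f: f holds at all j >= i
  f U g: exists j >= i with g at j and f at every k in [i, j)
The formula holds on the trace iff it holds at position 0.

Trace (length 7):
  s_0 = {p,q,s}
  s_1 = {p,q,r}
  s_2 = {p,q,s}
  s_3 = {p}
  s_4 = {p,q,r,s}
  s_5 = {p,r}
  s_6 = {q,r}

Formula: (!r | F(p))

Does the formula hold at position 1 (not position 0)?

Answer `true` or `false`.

Answer: true

Derivation:
s_0={p,q,s}: (!r | F(p))=True !r=True r=False F(p)=True p=True
s_1={p,q,r}: (!r | F(p))=True !r=False r=True F(p)=True p=True
s_2={p,q,s}: (!r | F(p))=True !r=True r=False F(p)=True p=True
s_3={p}: (!r | F(p))=True !r=True r=False F(p)=True p=True
s_4={p,q,r,s}: (!r | F(p))=True !r=False r=True F(p)=True p=True
s_5={p,r}: (!r | F(p))=True !r=False r=True F(p)=True p=True
s_6={q,r}: (!r | F(p))=False !r=False r=True F(p)=False p=False
Evaluating at position 1: result = True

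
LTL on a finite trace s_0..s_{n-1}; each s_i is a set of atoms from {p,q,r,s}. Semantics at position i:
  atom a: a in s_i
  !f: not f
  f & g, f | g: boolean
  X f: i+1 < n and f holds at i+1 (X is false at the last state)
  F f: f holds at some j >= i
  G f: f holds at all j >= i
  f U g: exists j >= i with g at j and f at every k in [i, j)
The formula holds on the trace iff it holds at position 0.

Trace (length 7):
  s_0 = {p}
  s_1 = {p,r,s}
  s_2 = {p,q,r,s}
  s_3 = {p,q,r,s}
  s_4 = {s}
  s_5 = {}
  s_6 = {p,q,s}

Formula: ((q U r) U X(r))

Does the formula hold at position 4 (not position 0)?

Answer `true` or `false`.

Answer: false

Derivation:
s_0={p}: ((q U r) U X(r))=True (q U r)=False q=False r=False X(r)=True
s_1={p,r,s}: ((q U r) U X(r))=True (q U r)=True q=False r=True X(r)=True
s_2={p,q,r,s}: ((q U r) U X(r))=True (q U r)=True q=True r=True X(r)=True
s_3={p,q,r,s}: ((q U r) U X(r))=False (q U r)=True q=True r=True X(r)=False
s_4={s}: ((q U r) U X(r))=False (q U r)=False q=False r=False X(r)=False
s_5={}: ((q U r) U X(r))=False (q U r)=False q=False r=False X(r)=False
s_6={p,q,s}: ((q U r) U X(r))=False (q U r)=False q=True r=False X(r)=False
Evaluating at position 4: result = False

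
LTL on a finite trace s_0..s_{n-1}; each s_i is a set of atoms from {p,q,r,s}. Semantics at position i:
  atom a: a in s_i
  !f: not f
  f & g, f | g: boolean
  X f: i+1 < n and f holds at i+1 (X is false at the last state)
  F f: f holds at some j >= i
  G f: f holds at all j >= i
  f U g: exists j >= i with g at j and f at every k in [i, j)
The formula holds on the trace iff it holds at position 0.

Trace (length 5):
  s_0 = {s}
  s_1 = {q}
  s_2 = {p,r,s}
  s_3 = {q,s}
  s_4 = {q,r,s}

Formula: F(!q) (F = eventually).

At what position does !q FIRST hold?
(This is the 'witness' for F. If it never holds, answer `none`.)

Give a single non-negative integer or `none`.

Answer: 0

Derivation:
s_0={s}: !q=True q=False
s_1={q}: !q=False q=True
s_2={p,r,s}: !q=True q=False
s_3={q,s}: !q=False q=True
s_4={q,r,s}: !q=False q=True
F(!q) holds; first witness at position 0.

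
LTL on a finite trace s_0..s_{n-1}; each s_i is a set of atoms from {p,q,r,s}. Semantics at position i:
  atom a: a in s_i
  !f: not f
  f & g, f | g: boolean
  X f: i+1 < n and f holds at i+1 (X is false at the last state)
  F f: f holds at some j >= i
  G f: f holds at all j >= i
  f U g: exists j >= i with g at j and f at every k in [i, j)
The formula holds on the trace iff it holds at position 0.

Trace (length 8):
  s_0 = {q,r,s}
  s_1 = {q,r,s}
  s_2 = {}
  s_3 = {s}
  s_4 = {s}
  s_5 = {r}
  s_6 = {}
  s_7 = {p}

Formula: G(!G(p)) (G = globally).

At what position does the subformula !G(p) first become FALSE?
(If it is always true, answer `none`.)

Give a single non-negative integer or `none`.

s_0={q,r,s}: !G(p)=True G(p)=False p=False
s_1={q,r,s}: !G(p)=True G(p)=False p=False
s_2={}: !G(p)=True G(p)=False p=False
s_3={s}: !G(p)=True G(p)=False p=False
s_4={s}: !G(p)=True G(p)=False p=False
s_5={r}: !G(p)=True G(p)=False p=False
s_6={}: !G(p)=True G(p)=False p=False
s_7={p}: !G(p)=False G(p)=True p=True
G(!G(p)) holds globally = False
First violation at position 7.

Answer: 7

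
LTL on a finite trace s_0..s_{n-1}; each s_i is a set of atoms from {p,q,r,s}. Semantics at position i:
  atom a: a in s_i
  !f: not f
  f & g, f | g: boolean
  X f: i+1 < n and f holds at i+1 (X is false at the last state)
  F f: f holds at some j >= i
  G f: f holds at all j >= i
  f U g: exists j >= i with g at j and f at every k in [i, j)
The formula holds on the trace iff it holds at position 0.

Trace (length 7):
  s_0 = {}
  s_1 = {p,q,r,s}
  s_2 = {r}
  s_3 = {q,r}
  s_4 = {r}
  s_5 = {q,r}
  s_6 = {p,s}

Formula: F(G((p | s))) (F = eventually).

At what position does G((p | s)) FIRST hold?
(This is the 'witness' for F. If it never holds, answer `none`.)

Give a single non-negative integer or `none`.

Answer: 6

Derivation:
s_0={}: G((p | s))=False (p | s)=False p=False s=False
s_1={p,q,r,s}: G((p | s))=False (p | s)=True p=True s=True
s_2={r}: G((p | s))=False (p | s)=False p=False s=False
s_3={q,r}: G((p | s))=False (p | s)=False p=False s=False
s_4={r}: G((p | s))=False (p | s)=False p=False s=False
s_5={q,r}: G((p | s))=False (p | s)=False p=False s=False
s_6={p,s}: G((p | s))=True (p | s)=True p=True s=True
F(G((p | s))) holds; first witness at position 6.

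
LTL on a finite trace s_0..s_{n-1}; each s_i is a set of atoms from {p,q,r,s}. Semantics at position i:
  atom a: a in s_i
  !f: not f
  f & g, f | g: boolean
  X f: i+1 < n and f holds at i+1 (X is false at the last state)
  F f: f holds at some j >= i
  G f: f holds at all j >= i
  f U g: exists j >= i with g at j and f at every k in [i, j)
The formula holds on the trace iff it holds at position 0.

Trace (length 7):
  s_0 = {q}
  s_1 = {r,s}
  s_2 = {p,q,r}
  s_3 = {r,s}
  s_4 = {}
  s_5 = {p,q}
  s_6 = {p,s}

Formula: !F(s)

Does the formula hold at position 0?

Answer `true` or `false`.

s_0={q}: !F(s)=False F(s)=True s=False
s_1={r,s}: !F(s)=False F(s)=True s=True
s_2={p,q,r}: !F(s)=False F(s)=True s=False
s_3={r,s}: !F(s)=False F(s)=True s=True
s_4={}: !F(s)=False F(s)=True s=False
s_5={p,q}: !F(s)=False F(s)=True s=False
s_6={p,s}: !F(s)=False F(s)=True s=True

Answer: false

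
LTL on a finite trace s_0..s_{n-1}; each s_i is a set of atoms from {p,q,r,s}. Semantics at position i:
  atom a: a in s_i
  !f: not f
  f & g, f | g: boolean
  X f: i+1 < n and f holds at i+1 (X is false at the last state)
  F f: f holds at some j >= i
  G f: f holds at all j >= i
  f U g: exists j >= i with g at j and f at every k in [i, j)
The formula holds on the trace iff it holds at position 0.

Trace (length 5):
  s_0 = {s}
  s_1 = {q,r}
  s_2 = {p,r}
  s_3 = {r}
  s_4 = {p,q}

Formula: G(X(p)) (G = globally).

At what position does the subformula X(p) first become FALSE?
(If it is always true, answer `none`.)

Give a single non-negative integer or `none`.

Answer: 0

Derivation:
s_0={s}: X(p)=False p=False
s_1={q,r}: X(p)=True p=False
s_2={p,r}: X(p)=False p=True
s_3={r}: X(p)=True p=False
s_4={p,q}: X(p)=False p=True
G(X(p)) holds globally = False
First violation at position 0.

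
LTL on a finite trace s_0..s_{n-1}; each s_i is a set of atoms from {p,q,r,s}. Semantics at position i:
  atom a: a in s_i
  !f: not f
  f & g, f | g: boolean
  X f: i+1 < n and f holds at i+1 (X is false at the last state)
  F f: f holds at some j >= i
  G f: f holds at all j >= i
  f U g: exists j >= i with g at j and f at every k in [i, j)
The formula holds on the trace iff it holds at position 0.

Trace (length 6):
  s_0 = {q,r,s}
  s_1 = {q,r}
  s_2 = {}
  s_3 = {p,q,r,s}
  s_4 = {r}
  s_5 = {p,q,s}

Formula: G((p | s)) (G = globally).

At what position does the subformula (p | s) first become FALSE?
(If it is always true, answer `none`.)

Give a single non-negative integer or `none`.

s_0={q,r,s}: (p | s)=True p=False s=True
s_1={q,r}: (p | s)=False p=False s=False
s_2={}: (p | s)=False p=False s=False
s_3={p,q,r,s}: (p | s)=True p=True s=True
s_4={r}: (p | s)=False p=False s=False
s_5={p,q,s}: (p | s)=True p=True s=True
G((p | s)) holds globally = False
First violation at position 1.

Answer: 1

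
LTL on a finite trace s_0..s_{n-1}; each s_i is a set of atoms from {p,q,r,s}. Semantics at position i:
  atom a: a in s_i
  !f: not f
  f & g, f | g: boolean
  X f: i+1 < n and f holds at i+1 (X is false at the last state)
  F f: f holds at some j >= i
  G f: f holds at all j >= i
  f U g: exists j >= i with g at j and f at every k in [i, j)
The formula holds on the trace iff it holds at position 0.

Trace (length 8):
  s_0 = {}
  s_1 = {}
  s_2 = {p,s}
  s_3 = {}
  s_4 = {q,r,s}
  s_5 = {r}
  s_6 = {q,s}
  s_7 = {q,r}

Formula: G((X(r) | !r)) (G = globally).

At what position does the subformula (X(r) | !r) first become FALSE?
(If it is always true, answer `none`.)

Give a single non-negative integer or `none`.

s_0={}: (X(r) | !r)=True X(r)=False r=False !r=True
s_1={}: (X(r) | !r)=True X(r)=False r=False !r=True
s_2={p,s}: (X(r) | !r)=True X(r)=False r=False !r=True
s_3={}: (X(r) | !r)=True X(r)=True r=False !r=True
s_4={q,r,s}: (X(r) | !r)=True X(r)=True r=True !r=False
s_5={r}: (X(r) | !r)=False X(r)=False r=True !r=False
s_6={q,s}: (X(r) | !r)=True X(r)=True r=False !r=True
s_7={q,r}: (X(r) | !r)=False X(r)=False r=True !r=False
G((X(r) | !r)) holds globally = False
First violation at position 5.

Answer: 5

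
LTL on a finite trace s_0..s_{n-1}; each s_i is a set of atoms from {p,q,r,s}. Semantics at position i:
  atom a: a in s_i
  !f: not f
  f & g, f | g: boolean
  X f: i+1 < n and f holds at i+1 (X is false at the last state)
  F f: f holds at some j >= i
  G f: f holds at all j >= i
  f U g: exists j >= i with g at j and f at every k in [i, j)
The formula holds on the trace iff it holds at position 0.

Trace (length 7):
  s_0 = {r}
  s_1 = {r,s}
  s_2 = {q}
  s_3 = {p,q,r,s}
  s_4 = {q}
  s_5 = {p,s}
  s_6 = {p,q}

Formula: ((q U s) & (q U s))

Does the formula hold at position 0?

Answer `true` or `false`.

Answer: false

Derivation:
s_0={r}: ((q U s) & (q U s))=False (q U s)=False q=False s=False
s_1={r,s}: ((q U s) & (q U s))=True (q U s)=True q=False s=True
s_2={q}: ((q U s) & (q U s))=True (q U s)=True q=True s=False
s_3={p,q,r,s}: ((q U s) & (q U s))=True (q U s)=True q=True s=True
s_4={q}: ((q U s) & (q U s))=True (q U s)=True q=True s=False
s_5={p,s}: ((q U s) & (q U s))=True (q U s)=True q=False s=True
s_6={p,q}: ((q U s) & (q U s))=False (q U s)=False q=True s=False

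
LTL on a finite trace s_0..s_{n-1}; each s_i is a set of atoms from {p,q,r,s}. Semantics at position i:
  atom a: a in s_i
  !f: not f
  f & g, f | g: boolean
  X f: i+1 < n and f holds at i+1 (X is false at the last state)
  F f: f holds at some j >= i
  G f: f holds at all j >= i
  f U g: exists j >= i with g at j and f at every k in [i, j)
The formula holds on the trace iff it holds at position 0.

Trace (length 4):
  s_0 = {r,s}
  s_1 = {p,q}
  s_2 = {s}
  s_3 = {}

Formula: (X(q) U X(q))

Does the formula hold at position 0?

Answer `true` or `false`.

Answer: true

Derivation:
s_0={r,s}: (X(q) U X(q))=True X(q)=True q=False
s_1={p,q}: (X(q) U X(q))=False X(q)=False q=True
s_2={s}: (X(q) U X(q))=False X(q)=False q=False
s_3={}: (X(q) U X(q))=False X(q)=False q=False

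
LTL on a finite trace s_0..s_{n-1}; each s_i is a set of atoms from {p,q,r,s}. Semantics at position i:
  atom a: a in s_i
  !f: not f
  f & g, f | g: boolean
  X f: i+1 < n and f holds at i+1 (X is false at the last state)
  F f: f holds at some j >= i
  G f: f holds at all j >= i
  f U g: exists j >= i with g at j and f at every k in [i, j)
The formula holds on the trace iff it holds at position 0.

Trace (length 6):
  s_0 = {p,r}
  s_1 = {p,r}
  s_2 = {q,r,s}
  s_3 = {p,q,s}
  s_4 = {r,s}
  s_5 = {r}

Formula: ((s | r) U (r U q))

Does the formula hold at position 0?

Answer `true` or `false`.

Answer: true

Derivation:
s_0={p,r}: ((s | r) U (r U q))=True (s | r)=True s=False r=True (r U q)=True q=False
s_1={p,r}: ((s | r) U (r U q))=True (s | r)=True s=False r=True (r U q)=True q=False
s_2={q,r,s}: ((s | r) U (r U q))=True (s | r)=True s=True r=True (r U q)=True q=True
s_3={p,q,s}: ((s | r) U (r U q))=True (s | r)=True s=True r=False (r U q)=True q=True
s_4={r,s}: ((s | r) U (r U q))=False (s | r)=True s=True r=True (r U q)=False q=False
s_5={r}: ((s | r) U (r U q))=False (s | r)=True s=False r=True (r U q)=False q=False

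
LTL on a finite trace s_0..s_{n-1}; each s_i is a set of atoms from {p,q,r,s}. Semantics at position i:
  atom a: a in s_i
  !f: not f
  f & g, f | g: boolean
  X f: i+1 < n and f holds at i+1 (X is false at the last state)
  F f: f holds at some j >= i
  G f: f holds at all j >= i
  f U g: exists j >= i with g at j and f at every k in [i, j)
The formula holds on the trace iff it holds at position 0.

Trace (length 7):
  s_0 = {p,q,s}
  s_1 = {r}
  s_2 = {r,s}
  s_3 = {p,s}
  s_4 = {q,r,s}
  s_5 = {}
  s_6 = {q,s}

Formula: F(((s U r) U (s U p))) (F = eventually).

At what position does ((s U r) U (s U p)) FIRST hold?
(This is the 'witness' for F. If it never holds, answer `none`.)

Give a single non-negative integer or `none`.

Answer: 0

Derivation:
s_0={p,q,s}: ((s U r) U (s U p))=True (s U r)=True s=True r=False (s U p)=True p=True
s_1={r}: ((s U r) U (s U p))=True (s U r)=True s=False r=True (s U p)=False p=False
s_2={r,s}: ((s U r) U (s U p))=True (s U r)=True s=True r=True (s U p)=True p=False
s_3={p,s}: ((s U r) U (s U p))=True (s U r)=True s=True r=False (s U p)=True p=True
s_4={q,r,s}: ((s U r) U (s U p))=False (s U r)=True s=True r=True (s U p)=False p=False
s_5={}: ((s U r) U (s U p))=False (s U r)=False s=False r=False (s U p)=False p=False
s_6={q,s}: ((s U r) U (s U p))=False (s U r)=False s=True r=False (s U p)=False p=False
F(((s U r) U (s U p))) holds; first witness at position 0.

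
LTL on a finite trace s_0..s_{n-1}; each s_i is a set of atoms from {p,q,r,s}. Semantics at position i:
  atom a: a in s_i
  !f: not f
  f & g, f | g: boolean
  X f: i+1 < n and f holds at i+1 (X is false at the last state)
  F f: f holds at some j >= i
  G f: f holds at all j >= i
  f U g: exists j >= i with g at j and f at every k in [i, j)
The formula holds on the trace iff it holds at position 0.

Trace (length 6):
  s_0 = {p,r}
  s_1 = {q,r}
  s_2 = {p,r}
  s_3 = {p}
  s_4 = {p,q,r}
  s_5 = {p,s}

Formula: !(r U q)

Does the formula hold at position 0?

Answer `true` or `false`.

Answer: false

Derivation:
s_0={p,r}: !(r U q)=False (r U q)=True r=True q=False
s_1={q,r}: !(r U q)=False (r U q)=True r=True q=True
s_2={p,r}: !(r U q)=True (r U q)=False r=True q=False
s_3={p}: !(r U q)=True (r U q)=False r=False q=False
s_4={p,q,r}: !(r U q)=False (r U q)=True r=True q=True
s_5={p,s}: !(r U q)=True (r U q)=False r=False q=False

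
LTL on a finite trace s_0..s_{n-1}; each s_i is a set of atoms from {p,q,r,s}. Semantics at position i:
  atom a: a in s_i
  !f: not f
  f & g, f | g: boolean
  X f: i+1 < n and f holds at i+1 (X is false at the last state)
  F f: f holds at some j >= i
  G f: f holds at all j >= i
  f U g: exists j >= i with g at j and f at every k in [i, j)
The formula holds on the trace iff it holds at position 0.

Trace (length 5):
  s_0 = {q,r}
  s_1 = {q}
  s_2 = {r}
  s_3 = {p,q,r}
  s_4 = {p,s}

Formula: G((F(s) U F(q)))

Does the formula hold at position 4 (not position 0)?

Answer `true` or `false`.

Answer: false

Derivation:
s_0={q,r}: G((F(s) U F(q)))=False (F(s) U F(q))=True F(s)=True s=False F(q)=True q=True
s_1={q}: G((F(s) U F(q)))=False (F(s) U F(q))=True F(s)=True s=False F(q)=True q=True
s_2={r}: G((F(s) U F(q)))=False (F(s) U F(q))=True F(s)=True s=False F(q)=True q=False
s_3={p,q,r}: G((F(s) U F(q)))=False (F(s) U F(q))=True F(s)=True s=False F(q)=True q=True
s_4={p,s}: G((F(s) U F(q)))=False (F(s) U F(q))=False F(s)=True s=True F(q)=False q=False
Evaluating at position 4: result = False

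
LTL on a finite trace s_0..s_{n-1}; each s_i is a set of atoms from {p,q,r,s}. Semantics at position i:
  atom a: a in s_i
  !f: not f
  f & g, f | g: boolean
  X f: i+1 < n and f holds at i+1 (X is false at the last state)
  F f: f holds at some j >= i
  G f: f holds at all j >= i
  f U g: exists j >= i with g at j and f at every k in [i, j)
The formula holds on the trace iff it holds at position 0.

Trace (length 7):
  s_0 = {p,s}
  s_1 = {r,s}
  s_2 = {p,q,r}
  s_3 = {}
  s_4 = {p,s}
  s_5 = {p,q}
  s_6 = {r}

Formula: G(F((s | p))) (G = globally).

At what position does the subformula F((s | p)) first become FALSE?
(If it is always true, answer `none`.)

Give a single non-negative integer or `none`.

Answer: 6

Derivation:
s_0={p,s}: F((s | p))=True (s | p)=True s=True p=True
s_1={r,s}: F((s | p))=True (s | p)=True s=True p=False
s_2={p,q,r}: F((s | p))=True (s | p)=True s=False p=True
s_3={}: F((s | p))=True (s | p)=False s=False p=False
s_4={p,s}: F((s | p))=True (s | p)=True s=True p=True
s_5={p,q}: F((s | p))=True (s | p)=True s=False p=True
s_6={r}: F((s | p))=False (s | p)=False s=False p=False
G(F((s | p))) holds globally = False
First violation at position 6.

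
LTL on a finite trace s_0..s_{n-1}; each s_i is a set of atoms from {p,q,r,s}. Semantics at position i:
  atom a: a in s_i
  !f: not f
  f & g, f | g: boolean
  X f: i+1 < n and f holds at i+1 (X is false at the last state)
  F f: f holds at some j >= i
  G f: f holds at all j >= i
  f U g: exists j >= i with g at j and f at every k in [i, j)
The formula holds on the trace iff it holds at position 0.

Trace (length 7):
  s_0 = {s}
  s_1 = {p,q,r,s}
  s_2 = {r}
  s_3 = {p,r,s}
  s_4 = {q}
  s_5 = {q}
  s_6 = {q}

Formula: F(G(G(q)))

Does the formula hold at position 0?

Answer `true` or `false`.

s_0={s}: F(G(G(q)))=True G(G(q))=False G(q)=False q=False
s_1={p,q,r,s}: F(G(G(q)))=True G(G(q))=False G(q)=False q=True
s_2={r}: F(G(G(q)))=True G(G(q))=False G(q)=False q=False
s_3={p,r,s}: F(G(G(q)))=True G(G(q))=False G(q)=False q=False
s_4={q}: F(G(G(q)))=True G(G(q))=True G(q)=True q=True
s_5={q}: F(G(G(q)))=True G(G(q))=True G(q)=True q=True
s_6={q}: F(G(G(q)))=True G(G(q))=True G(q)=True q=True

Answer: true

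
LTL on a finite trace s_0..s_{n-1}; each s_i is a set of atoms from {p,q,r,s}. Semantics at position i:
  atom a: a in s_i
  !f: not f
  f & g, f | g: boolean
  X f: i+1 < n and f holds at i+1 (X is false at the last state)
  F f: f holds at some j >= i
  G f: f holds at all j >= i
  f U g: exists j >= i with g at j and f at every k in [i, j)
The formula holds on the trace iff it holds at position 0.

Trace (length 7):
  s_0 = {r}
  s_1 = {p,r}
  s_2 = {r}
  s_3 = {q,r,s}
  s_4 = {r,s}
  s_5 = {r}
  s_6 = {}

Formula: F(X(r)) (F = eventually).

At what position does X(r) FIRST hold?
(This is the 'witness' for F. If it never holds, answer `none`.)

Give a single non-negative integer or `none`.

Answer: 0

Derivation:
s_0={r}: X(r)=True r=True
s_1={p,r}: X(r)=True r=True
s_2={r}: X(r)=True r=True
s_3={q,r,s}: X(r)=True r=True
s_4={r,s}: X(r)=True r=True
s_5={r}: X(r)=False r=True
s_6={}: X(r)=False r=False
F(X(r)) holds; first witness at position 0.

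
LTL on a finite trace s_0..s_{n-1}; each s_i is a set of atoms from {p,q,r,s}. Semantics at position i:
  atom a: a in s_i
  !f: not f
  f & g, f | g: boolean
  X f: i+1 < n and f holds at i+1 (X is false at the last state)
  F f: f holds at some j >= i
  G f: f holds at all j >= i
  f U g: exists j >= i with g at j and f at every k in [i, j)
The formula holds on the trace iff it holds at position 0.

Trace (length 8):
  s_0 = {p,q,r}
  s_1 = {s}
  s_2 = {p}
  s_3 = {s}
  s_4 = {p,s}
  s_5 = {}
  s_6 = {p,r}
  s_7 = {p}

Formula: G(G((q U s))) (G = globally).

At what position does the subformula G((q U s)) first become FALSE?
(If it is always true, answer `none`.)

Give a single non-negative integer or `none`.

Answer: 0

Derivation:
s_0={p,q,r}: G((q U s))=False (q U s)=True q=True s=False
s_1={s}: G((q U s))=False (q U s)=True q=False s=True
s_2={p}: G((q U s))=False (q U s)=False q=False s=False
s_3={s}: G((q U s))=False (q U s)=True q=False s=True
s_4={p,s}: G((q U s))=False (q U s)=True q=False s=True
s_5={}: G((q U s))=False (q U s)=False q=False s=False
s_6={p,r}: G((q U s))=False (q U s)=False q=False s=False
s_7={p}: G((q U s))=False (q U s)=False q=False s=False
G(G((q U s))) holds globally = False
First violation at position 0.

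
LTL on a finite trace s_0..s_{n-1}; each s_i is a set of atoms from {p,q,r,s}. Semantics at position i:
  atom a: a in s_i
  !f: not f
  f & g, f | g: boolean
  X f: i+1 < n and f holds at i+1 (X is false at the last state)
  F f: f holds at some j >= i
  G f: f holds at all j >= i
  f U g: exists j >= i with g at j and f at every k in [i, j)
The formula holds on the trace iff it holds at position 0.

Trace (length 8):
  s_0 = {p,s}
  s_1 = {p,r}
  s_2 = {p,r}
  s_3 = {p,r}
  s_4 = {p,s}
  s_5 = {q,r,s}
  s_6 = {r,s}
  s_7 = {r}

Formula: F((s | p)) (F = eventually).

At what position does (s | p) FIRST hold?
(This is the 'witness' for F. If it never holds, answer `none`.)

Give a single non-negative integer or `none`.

s_0={p,s}: (s | p)=True s=True p=True
s_1={p,r}: (s | p)=True s=False p=True
s_2={p,r}: (s | p)=True s=False p=True
s_3={p,r}: (s | p)=True s=False p=True
s_4={p,s}: (s | p)=True s=True p=True
s_5={q,r,s}: (s | p)=True s=True p=False
s_6={r,s}: (s | p)=True s=True p=False
s_7={r}: (s | p)=False s=False p=False
F((s | p)) holds; first witness at position 0.

Answer: 0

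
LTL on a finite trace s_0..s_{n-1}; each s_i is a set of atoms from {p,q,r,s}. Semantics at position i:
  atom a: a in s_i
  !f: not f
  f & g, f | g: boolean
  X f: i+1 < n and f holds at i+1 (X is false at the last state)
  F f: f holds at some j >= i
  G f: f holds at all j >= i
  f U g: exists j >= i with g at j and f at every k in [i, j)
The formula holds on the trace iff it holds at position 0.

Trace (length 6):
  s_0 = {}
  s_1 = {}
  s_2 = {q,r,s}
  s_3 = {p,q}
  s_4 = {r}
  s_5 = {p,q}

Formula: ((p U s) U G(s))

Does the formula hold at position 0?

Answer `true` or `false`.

Answer: false

Derivation:
s_0={}: ((p U s) U G(s))=False (p U s)=False p=False s=False G(s)=False
s_1={}: ((p U s) U G(s))=False (p U s)=False p=False s=False G(s)=False
s_2={q,r,s}: ((p U s) U G(s))=False (p U s)=True p=False s=True G(s)=False
s_3={p,q}: ((p U s) U G(s))=False (p U s)=False p=True s=False G(s)=False
s_4={r}: ((p U s) U G(s))=False (p U s)=False p=False s=False G(s)=False
s_5={p,q}: ((p U s) U G(s))=False (p U s)=False p=True s=False G(s)=False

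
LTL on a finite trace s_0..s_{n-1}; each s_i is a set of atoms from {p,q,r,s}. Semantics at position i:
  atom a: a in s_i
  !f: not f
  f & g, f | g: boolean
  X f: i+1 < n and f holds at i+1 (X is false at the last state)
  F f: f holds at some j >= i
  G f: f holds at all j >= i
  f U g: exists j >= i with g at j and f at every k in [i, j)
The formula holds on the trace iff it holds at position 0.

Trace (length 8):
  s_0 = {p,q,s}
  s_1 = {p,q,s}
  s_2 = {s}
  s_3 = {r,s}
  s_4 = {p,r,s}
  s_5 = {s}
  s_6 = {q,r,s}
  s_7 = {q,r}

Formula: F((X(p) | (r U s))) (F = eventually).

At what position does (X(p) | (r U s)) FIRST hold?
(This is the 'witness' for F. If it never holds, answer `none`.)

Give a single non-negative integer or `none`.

s_0={p,q,s}: (X(p) | (r U s))=True X(p)=True p=True (r U s)=True r=False s=True
s_1={p,q,s}: (X(p) | (r U s))=True X(p)=False p=True (r U s)=True r=False s=True
s_2={s}: (X(p) | (r U s))=True X(p)=False p=False (r U s)=True r=False s=True
s_3={r,s}: (X(p) | (r U s))=True X(p)=True p=False (r U s)=True r=True s=True
s_4={p,r,s}: (X(p) | (r U s))=True X(p)=False p=True (r U s)=True r=True s=True
s_5={s}: (X(p) | (r U s))=True X(p)=False p=False (r U s)=True r=False s=True
s_6={q,r,s}: (X(p) | (r U s))=True X(p)=False p=False (r U s)=True r=True s=True
s_7={q,r}: (X(p) | (r U s))=False X(p)=False p=False (r U s)=False r=True s=False
F((X(p) | (r U s))) holds; first witness at position 0.

Answer: 0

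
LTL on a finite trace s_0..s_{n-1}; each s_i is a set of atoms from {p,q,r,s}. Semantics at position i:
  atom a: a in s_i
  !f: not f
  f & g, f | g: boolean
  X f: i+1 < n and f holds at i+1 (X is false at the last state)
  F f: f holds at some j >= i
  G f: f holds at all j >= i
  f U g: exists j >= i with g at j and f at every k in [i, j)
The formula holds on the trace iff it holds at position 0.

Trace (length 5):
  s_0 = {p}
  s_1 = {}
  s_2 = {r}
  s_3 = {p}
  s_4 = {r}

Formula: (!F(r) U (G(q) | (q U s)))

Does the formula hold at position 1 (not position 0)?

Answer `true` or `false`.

s_0={p}: (!F(r) U (G(q) | (q U s)))=False !F(r)=False F(r)=True r=False (G(q) | (q U s))=False G(q)=False q=False (q U s)=False s=False
s_1={}: (!F(r) U (G(q) | (q U s)))=False !F(r)=False F(r)=True r=False (G(q) | (q U s))=False G(q)=False q=False (q U s)=False s=False
s_2={r}: (!F(r) U (G(q) | (q U s)))=False !F(r)=False F(r)=True r=True (G(q) | (q U s))=False G(q)=False q=False (q U s)=False s=False
s_3={p}: (!F(r) U (G(q) | (q U s)))=False !F(r)=False F(r)=True r=False (G(q) | (q U s))=False G(q)=False q=False (q U s)=False s=False
s_4={r}: (!F(r) U (G(q) | (q U s)))=False !F(r)=False F(r)=True r=True (G(q) | (q U s))=False G(q)=False q=False (q U s)=False s=False
Evaluating at position 1: result = False

Answer: false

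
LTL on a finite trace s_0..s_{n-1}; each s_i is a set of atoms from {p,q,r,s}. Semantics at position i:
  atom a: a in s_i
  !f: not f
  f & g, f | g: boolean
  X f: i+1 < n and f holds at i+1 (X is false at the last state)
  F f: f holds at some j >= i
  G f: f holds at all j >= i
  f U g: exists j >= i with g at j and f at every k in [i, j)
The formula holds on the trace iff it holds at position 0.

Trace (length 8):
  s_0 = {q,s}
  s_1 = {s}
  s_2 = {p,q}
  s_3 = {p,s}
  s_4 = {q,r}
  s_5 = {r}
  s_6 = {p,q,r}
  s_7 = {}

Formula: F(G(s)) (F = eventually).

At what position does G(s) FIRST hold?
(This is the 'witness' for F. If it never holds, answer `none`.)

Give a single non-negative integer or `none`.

Answer: none

Derivation:
s_0={q,s}: G(s)=False s=True
s_1={s}: G(s)=False s=True
s_2={p,q}: G(s)=False s=False
s_3={p,s}: G(s)=False s=True
s_4={q,r}: G(s)=False s=False
s_5={r}: G(s)=False s=False
s_6={p,q,r}: G(s)=False s=False
s_7={}: G(s)=False s=False
F(G(s)) does not hold (no witness exists).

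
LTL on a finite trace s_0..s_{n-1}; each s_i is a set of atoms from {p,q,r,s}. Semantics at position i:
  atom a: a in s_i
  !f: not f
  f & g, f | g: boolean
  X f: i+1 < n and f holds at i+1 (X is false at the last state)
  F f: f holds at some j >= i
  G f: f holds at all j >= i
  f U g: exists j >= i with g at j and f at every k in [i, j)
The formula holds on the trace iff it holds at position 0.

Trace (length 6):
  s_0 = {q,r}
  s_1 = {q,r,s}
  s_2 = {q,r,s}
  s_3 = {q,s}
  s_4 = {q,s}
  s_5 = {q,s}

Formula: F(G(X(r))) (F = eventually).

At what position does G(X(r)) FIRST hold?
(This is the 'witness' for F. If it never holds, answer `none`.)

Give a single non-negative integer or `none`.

Answer: none

Derivation:
s_0={q,r}: G(X(r))=False X(r)=True r=True
s_1={q,r,s}: G(X(r))=False X(r)=True r=True
s_2={q,r,s}: G(X(r))=False X(r)=False r=True
s_3={q,s}: G(X(r))=False X(r)=False r=False
s_4={q,s}: G(X(r))=False X(r)=False r=False
s_5={q,s}: G(X(r))=False X(r)=False r=False
F(G(X(r))) does not hold (no witness exists).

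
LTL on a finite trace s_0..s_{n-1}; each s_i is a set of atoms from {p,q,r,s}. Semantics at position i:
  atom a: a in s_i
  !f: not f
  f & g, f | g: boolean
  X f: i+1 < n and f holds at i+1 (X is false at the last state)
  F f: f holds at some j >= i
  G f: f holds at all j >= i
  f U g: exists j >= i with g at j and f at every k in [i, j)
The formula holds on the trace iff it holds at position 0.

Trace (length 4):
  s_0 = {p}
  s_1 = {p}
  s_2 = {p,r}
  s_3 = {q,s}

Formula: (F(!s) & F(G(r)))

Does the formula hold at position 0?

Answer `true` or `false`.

Answer: false

Derivation:
s_0={p}: (F(!s) & F(G(r)))=False F(!s)=True !s=True s=False F(G(r))=False G(r)=False r=False
s_1={p}: (F(!s) & F(G(r)))=False F(!s)=True !s=True s=False F(G(r))=False G(r)=False r=False
s_2={p,r}: (F(!s) & F(G(r)))=False F(!s)=True !s=True s=False F(G(r))=False G(r)=False r=True
s_3={q,s}: (F(!s) & F(G(r)))=False F(!s)=False !s=False s=True F(G(r))=False G(r)=False r=False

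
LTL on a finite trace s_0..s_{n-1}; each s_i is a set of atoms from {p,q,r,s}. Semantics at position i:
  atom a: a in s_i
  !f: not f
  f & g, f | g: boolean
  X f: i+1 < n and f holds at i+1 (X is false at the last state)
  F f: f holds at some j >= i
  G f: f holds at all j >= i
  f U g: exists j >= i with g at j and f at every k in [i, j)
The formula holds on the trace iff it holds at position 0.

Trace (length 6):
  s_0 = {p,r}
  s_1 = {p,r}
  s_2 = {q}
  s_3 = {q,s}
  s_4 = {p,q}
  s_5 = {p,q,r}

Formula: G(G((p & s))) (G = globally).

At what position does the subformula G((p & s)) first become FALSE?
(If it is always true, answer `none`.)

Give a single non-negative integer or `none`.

s_0={p,r}: G((p & s))=False (p & s)=False p=True s=False
s_1={p,r}: G((p & s))=False (p & s)=False p=True s=False
s_2={q}: G((p & s))=False (p & s)=False p=False s=False
s_3={q,s}: G((p & s))=False (p & s)=False p=False s=True
s_4={p,q}: G((p & s))=False (p & s)=False p=True s=False
s_5={p,q,r}: G((p & s))=False (p & s)=False p=True s=False
G(G((p & s))) holds globally = False
First violation at position 0.

Answer: 0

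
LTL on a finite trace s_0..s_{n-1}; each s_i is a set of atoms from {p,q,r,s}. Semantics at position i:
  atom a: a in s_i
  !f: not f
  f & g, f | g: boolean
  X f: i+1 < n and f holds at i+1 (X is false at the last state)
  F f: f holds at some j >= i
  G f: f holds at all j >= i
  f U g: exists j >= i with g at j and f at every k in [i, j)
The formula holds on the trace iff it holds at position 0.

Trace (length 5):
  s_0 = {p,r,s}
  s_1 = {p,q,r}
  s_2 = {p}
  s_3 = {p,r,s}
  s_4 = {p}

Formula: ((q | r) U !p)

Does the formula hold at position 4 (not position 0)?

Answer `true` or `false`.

s_0={p,r,s}: ((q | r) U !p)=False (q | r)=True q=False r=True !p=False p=True
s_1={p,q,r}: ((q | r) U !p)=False (q | r)=True q=True r=True !p=False p=True
s_2={p}: ((q | r) U !p)=False (q | r)=False q=False r=False !p=False p=True
s_3={p,r,s}: ((q | r) U !p)=False (q | r)=True q=False r=True !p=False p=True
s_4={p}: ((q | r) U !p)=False (q | r)=False q=False r=False !p=False p=True
Evaluating at position 4: result = False

Answer: false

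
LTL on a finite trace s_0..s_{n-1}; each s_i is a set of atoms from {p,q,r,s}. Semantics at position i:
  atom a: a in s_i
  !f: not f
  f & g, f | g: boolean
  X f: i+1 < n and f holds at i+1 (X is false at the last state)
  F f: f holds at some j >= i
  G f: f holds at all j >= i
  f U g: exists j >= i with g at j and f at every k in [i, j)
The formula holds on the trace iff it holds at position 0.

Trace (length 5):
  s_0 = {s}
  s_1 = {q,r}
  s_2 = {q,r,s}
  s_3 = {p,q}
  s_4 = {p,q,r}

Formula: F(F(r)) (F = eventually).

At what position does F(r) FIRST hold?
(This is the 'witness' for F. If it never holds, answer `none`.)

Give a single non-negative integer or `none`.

Answer: 0

Derivation:
s_0={s}: F(r)=True r=False
s_1={q,r}: F(r)=True r=True
s_2={q,r,s}: F(r)=True r=True
s_3={p,q}: F(r)=True r=False
s_4={p,q,r}: F(r)=True r=True
F(F(r)) holds; first witness at position 0.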